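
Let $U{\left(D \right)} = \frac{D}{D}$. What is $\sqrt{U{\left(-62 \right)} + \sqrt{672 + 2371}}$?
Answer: $\sqrt{1 + \sqrt{3043}} \approx 7.4942$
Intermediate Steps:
$U{\left(D \right)} = 1$
$\sqrt{U{\left(-62 \right)} + \sqrt{672 + 2371}} = \sqrt{1 + \sqrt{672 + 2371}} = \sqrt{1 + \sqrt{3043}}$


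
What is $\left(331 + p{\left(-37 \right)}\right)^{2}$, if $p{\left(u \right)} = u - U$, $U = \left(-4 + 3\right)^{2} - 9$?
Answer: $91204$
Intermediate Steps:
$U = -8$ ($U = \left(-1\right)^{2} - 9 = 1 - 9 = -8$)
$p{\left(u \right)} = 8 + u$ ($p{\left(u \right)} = u - -8 = u + 8 = 8 + u$)
$\left(331 + p{\left(-37 \right)}\right)^{2} = \left(331 + \left(8 - 37\right)\right)^{2} = \left(331 - 29\right)^{2} = 302^{2} = 91204$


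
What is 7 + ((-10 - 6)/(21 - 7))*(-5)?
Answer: 89/7 ≈ 12.714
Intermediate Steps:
7 + ((-10 - 6)/(21 - 7))*(-5) = 7 - 16/14*(-5) = 7 - 16*1/14*(-5) = 7 - 8/7*(-5) = 7 + 40/7 = 89/7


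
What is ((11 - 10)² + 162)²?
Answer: 26569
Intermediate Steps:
((11 - 10)² + 162)² = (1² + 162)² = (1 + 162)² = 163² = 26569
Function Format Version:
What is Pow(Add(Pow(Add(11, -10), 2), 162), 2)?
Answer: 26569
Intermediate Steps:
Pow(Add(Pow(Add(11, -10), 2), 162), 2) = Pow(Add(Pow(1, 2), 162), 2) = Pow(Add(1, 162), 2) = Pow(163, 2) = 26569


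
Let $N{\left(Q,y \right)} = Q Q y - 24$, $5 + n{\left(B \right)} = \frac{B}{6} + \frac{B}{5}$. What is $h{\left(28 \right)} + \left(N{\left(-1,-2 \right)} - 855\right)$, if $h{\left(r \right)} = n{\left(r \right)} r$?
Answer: $- \frac{11003}{15} \approx -733.53$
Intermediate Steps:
$n{\left(B \right)} = -5 + \frac{11 B}{30}$ ($n{\left(B \right)} = -5 + \left(\frac{B}{6} + \frac{B}{5}\right) = -5 + \frac{11 B}{30}$)
$N{\left(Q,y \right)} = -24 + y Q^{2}$ ($N{\left(Q,y \right)} = Q^{2} y - 24 = y Q^{2} - 24 = -24 + y Q^{2}$)
$h{\left(r \right)} = r \left(-5 + \frac{11 r}{30}\right)$ ($h{\left(r \right)} = \left(-5 + \frac{11 r}{30}\right) r = r \left(-5 + \frac{11 r}{30}\right)$)
$h{\left(28 \right)} + \left(N{\left(-1,-2 \right)} - 855\right) = \frac{1}{30} \cdot 28 \left(-150 + 11 \cdot 28\right) - \left(879 + 2\right) = \frac{1}{30} \cdot 28 \left(-150 + 308\right) - 881 = \frac{1}{30} \cdot 28 \cdot 158 - 881 = \frac{2212}{15} - 881 = - \frac{11003}{15}$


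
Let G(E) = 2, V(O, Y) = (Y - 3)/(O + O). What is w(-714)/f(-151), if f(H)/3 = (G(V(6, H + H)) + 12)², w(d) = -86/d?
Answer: 43/209916 ≈ 0.00020484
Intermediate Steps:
V(O, Y) = (-3 + Y)/(2*O) (V(O, Y) = (-3 + Y)/((2*O)) = (-3 + Y)*(1/(2*O)) = (-3 + Y)/(2*O))
f(H) = 588 (f(H) = 3*(2 + 12)² = 3*14² = 3*196 = 588)
w(-714)/f(-151) = -86/(-714)/588 = -86*(-1/714)*(1/588) = (43/357)*(1/588) = 43/209916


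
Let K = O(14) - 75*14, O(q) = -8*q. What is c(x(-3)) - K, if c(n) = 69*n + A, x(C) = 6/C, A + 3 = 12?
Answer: 1033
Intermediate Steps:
A = 9 (A = -3 + 12 = 9)
c(n) = 9 + 69*n (c(n) = 69*n + 9 = 9 + 69*n)
K = -1162 (K = -8*14 - 75*14 = -112 - 1*1050 = -112 - 1050 = -1162)
c(x(-3)) - K = (9 + 69*(6/(-3))) - 1*(-1162) = (9 + 69*(6*(-⅓))) + 1162 = (9 + 69*(-2)) + 1162 = (9 - 138) + 1162 = -129 + 1162 = 1033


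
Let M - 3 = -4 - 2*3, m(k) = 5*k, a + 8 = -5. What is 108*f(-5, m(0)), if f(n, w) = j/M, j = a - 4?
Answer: 1836/7 ≈ 262.29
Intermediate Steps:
a = -13 (a = -8 - 5 = -13)
j = -17 (j = -13 - 4 = -17)
M = -7 (M = 3 + (-4 - 2*3) = 3 + (-4 - 6) = 3 - 10 = -7)
f(n, w) = 17/7 (f(n, w) = -17/(-7) = -17*(-⅐) = 17/7)
108*f(-5, m(0)) = 108*(17/7) = 1836/7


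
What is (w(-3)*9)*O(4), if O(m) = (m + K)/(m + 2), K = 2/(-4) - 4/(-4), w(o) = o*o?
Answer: 243/4 ≈ 60.750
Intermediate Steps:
w(o) = o²
K = ½ (K = 2*(-¼) - 4*(-¼) = -½ + 1 = ½ ≈ 0.50000)
O(m) = (½ + m)/(2 + m) (O(m) = (m + ½)/(m + 2) = (½ + m)/(2 + m))
(w(-3)*9)*O(4) = ((-3)²*9)*((½ + 4)/(2 + 4)) = (9*9)*((9/2)/6) = 81*((⅙)*(9/2)) = 81*(¾) = 243/4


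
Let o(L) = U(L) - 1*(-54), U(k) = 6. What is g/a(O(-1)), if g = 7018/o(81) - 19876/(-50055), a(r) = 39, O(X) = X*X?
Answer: 2349857/780858 ≈ 3.0093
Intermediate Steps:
O(X) = X²
o(L) = 60 (o(L) = 6 - 1*(-54) = 6 + 54 = 60)
g = 2349857/20022 (g = 7018/60 - 19876/(-50055) = 7018*(1/60) - 19876*(-1/50055) = 3509/30 + 19876/50055 = 2349857/20022 ≈ 117.36)
g/a(O(-1)) = (2349857/20022)/39 = (2349857/20022)*(1/39) = 2349857/780858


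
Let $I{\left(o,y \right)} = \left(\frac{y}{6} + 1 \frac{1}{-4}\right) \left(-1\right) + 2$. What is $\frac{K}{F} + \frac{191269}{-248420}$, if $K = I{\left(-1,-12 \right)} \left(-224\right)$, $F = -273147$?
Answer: $- \frac{7429722529}{9693596820} \approx -0.76646$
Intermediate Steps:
$I{\left(o,y \right)} = \frac{9}{4} - \frac{y}{6}$ ($I{\left(o,y \right)} = \left(y \frac{1}{6} + 1 \left(- \frac{1}{4}\right)\right) \left(-1\right) + 2 = \left(\frac{y}{6} - \frac{1}{4}\right) \left(-1\right) + 2 = \left(- \frac{1}{4} + \frac{y}{6}\right) \left(-1\right) + 2 = \left(\frac{1}{4} - \frac{y}{6}\right) + 2 = \frac{9}{4} - \frac{y}{6}$)
$K = -952$ ($K = \left(\frac{9}{4} - -2\right) \left(-224\right) = \left(\frac{9}{4} + 2\right) \left(-224\right) = \frac{17}{4} \left(-224\right) = -952$)
$\frac{K}{F} + \frac{191269}{-248420} = - \frac{952}{-273147} + \frac{191269}{-248420} = \left(-952\right) \left(- \frac{1}{273147}\right) + 191269 \left(- \frac{1}{248420}\right) = \frac{136}{39021} - \frac{191269}{248420} = - \frac{7429722529}{9693596820}$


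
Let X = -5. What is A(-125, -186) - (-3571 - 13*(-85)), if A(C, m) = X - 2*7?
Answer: 2447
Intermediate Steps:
A(C, m) = -19 (A(C, m) = -5 - 2*7 = -5 - 14 = -19)
A(-125, -186) - (-3571 - 13*(-85)) = -19 - (-3571 - 13*(-85)) = -19 - (-3571 + 1105) = -19 - 1*(-2466) = -19 + 2466 = 2447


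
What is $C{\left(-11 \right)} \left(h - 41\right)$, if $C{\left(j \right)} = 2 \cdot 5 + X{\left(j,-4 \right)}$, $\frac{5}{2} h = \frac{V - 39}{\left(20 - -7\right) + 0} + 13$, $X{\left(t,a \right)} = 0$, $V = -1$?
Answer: $- \frac{9826}{27} \approx -363.93$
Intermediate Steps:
$h = \frac{622}{135}$ ($h = \frac{2 \left(\frac{-1 - 39}{\left(20 - -7\right) + 0} + 13\right)}{5} = \frac{2 \left(- \frac{40}{\left(20 + 7\right) + 0} + 13\right)}{5} = \frac{2 \left(- \frac{40}{27 + 0} + 13\right)}{5} = \frac{2 \left(- \frac{40}{27} + 13\right)}{5} = \frac{2}{5} \cdot \frac{311}{27} = \frac{622}{135} \approx 4.6074$)
$C{\left(j \right)} = 10$ ($C{\left(j \right)} = 2 \cdot 5 + 0 = 10 + 0 = 10$)
$C{\left(-11 \right)} \left(h - 41\right) = 10 \left(\frac{622}{135} - 41\right) = 10 \left(- \frac{4913}{135}\right) = - \frac{9826}{27}$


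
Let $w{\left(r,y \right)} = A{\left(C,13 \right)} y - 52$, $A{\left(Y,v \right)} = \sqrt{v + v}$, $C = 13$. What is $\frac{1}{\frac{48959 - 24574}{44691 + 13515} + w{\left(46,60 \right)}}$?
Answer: $\frac{174753445362}{308097070194671} + \frac{203276306160 \sqrt{26}}{308097070194671} \approx 0.0039314$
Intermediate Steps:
$A{\left(Y,v \right)} = \sqrt{2} \sqrt{v}$ ($A{\left(Y,v \right)} = \sqrt{2 v} = \sqrt{2} \sqrt{v}$)
$w{\left(r,y \right)} = -52 + y \sqrt{26}$ ($w{\left(r,y \right)} = \sqrt{2} \sqrt{13} y - 52 = \sqrt{26} y - 52 = y \sqrt{26} - 52 = -52 + y \sqrt{26}$)
$\frac{1}{\frac{48959 - 24574}{44691 + 13515} + w{\left(46,60 \right)}} = \frac{1}{\frac{48959 - 24574}{44691 + 13515} - \left(52 - 60 \sqrt{26}\right)} = \frac{1}{\frac{24385}{58206} - \left(52 - 60 \sqrt{26}\right)} = \frac{1}{- \frac{3002327}{58206} + 60 \sqrt{26}}$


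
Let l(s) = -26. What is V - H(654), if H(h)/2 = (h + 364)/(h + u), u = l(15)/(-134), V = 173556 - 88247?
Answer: 3739042367/43831 ≈ 85306.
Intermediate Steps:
V = 85309
u = 13/67 (u = -26/(-134) = -26*(-1/134) = 13/67 ≈ 0.19403)
H(h) = 2*(364 + h)/(13/67 + h) (H(h) = 2*((h + 364)/(h + 13/67)) = 2*((364 + h)/(13/67 + h)) = 2*(364 + h)/(13/67 + h))
V - H(654) = 85309 - 134*(364 + 654)/(13 + 67*654) = 85309 - 134*1018/(13 + 43818) = 85309 - 134*1018/43831 = 85309 - 1*136412/43831 = 85309 - 136412/43831 = 3739042367/43831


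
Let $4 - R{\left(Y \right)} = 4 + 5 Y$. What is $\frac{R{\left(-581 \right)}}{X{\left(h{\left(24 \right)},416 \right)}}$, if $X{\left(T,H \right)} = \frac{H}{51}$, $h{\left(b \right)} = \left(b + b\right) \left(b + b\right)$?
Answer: $\frac{148155}{416} \approx 356.14$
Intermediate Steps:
$R{\left(Y \right)} = - 5 Y$ ($R{\left(Y \right)} = 4 - \left(4 + 5 Y\right) = - 5 Y$)
$h{\left(b \right)} = 4 b^{2}$ ($h{\left(b \right)} = 2 b 2 b = 4 b^{2}$)
$X{\left(T,H \right)} = \frac{H}{51}$ ($X{\left(T,H \right)} = H \frac{1}{51} = \frac{H}{51}$)
$\frac{R{\left(-581 \right)}}{X{\left(h{\left(24 \right)},416 \right)}} = \frac{\left(-5\right) \left(-581\right)}{\frac{1}{51} \cdot 416} = \frac{2905}{\frac{416}{51}} = 2905 \cdot \frac{51}{416} = \frac{148155}{416}$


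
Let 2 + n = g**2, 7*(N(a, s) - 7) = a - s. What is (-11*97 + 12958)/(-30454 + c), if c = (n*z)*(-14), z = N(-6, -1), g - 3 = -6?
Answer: -11891/31070 ≈ -0.38272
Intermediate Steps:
g = -3 (g = 3 - 6 = -3)
N(a, s) = 7 - s/7 + a/7 (N(a, s) = 7 + (a - s)/7 = 7 + (-s/7 + a/7) = 7 - s/7 + a/7)
z = 44/7 (z = 7 - 1/7*(-1) + (1/7)*(-6) = 7 + 1/7 - 6/7 = 44/7 ≈ 6.2857)
n = 7 (n = -2 + (-3)**2 = -2 + 9 = 7)
c = -616 (c = (7*(44/7))*(-14) = 44*(-14) = -616)
(-11*97 + 12958)/(-30454 + c) = (-11*97 + 12958)/(-30454 - 616) = (-1067 + 12958)/(-31070) = 11891*(-1/31070) = -11891/31070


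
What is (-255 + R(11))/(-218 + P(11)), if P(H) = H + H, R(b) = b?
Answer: 61/49 ≈ 1.2449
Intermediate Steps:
P(H) = 2*H
(-255 + R(11))/(-218 + P(11)) = (-255 + 11)/(-218 + 2*11) = -244/(-218 + 22) = -244/(-196) = -244*(-1/196) = 61/49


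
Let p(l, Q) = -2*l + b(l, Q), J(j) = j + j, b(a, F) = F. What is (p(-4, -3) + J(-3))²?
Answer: 1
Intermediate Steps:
J(j) = 2*j
p(l, Q) = Q - 2*l (p(l, Q) = -2*l + Q = Q - 2*l)
(p(-4, -3) + J(-3))² = ((-3 - 2*(-4)) + 2*(-3))² = ((-3 + 8) - 6)² = (5 - 6)² = (-1)² = 1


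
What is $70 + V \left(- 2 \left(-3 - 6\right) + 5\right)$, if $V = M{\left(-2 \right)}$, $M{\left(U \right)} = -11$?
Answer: $-183$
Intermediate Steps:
$V = -11$
$70 + V \left(- 2 \left(-3 - 6\right) + 5\right) = 70 - 11 \left(- 2 \left(-3 - 6\right) + 5\right) = 70 - 11 \left(\left(-2\right) \left(-9\right) + 5\right) = 70 - 11 \left(18 + 5\right) = 70 - 253 = -183$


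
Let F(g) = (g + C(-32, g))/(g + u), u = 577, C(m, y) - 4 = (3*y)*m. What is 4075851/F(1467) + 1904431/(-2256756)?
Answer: -18801388654892255/314503772916 ≈ -59781.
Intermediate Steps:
C(m, y) = 4 + 3*m*y (C(m, y) = 4 + (3*y)*m = 4 + 3*m*y)
F(g) = (4 - 95*g)/(577 + g) (F(g) = (g + (4 + 3*(-32)*g))/(g + 577) = (g + (4 - 96*g))/(577 + g) = (4 - 95*g)/(577 + g))
4075851/F(1467) + 1904431/(-2256756) = 4075851/(((4 - 95*1467)/(577 + 1467))) + 1904431/(-2256756) = 4075851/(((4 - 139365)/2044)) + 1904431*(-1/2256756) = 4075851/(((1/2044)*(-139361))) - 1904431/2256756 = 4075851/(-139361/2044) - 1904431/2256756 = 4075851*(-2044/139361) - 1904431/2256756 = -8331039444/139361 - 1904431/2256756 = -18801388654892255/314503772916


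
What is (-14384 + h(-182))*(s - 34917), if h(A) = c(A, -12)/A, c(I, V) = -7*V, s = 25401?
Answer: 136882536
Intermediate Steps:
h(A) = 84/A (h(A) = (-7*(-12))/A = 84/A)
(-14384 + h(-182))*(s - 34917) = (-14384 + 84/(-182))*(25401 - 34917) = (-14384 + 84*(-1/182))*(-9516) = (-14384 - 6/13)*(-9516) = -186998/13*(-9516) = 136882536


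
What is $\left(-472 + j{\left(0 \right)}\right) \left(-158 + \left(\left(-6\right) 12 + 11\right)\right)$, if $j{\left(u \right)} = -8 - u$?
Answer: $105120$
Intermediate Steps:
$\left(-472 + j{\left(0 \right)}\right) \left(-158 + \left(\left(-6\right) 12 + 11\right)\right) = \left(-472 - 8\right) \left(-158 + \left(\left(-6\right) 12 + 11\right)\right) = \left(-472 + \left(-8 + 0\right)\right) \left(-158 + \left(-72 + 11\right)\right) = \left(-472 - 8\right) \left(-158 - 61\right) = \left(-480\right) \left(-219\right) = 105120$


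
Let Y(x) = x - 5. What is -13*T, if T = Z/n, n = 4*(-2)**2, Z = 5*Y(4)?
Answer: 65/16 ≈ 4.0625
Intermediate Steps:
Y(x) = -5 + x
Z = -5 (Z = 5*(-5 + 4) = 5*(-1) = -5)
n = 16 (n = 4*4 = 16)
T = -5/16 ≈ -0.31250
-13*T = -13*(-5/16) = 65/16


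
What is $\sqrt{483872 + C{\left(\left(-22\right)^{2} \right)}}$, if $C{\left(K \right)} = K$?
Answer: $2 \sqrt{121089} \approx 695.96$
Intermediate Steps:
$\sqrt{483872 + C{\left(\left(-22\right)^{2} \right)}} = \sqrt{483872 + \left(-22\right)^{2}} = \sqrt{483872 + 484} = \sqrt{484356} = 2 \sqrt{121089}$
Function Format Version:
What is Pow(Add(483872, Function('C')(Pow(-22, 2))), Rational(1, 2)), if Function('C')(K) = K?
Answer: Mul(2, Pow(121089, Rational(1, 2))) ≈ 695.96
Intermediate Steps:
Pow(Add(483872, Function('C')(Pow(-22, 2))), Rational(1, 2)) = Pow(Add(483872, Pow(-22, 2)), Rational(1, 2)) = Pow(Add(483872, 484), Rational(1, 2)) = Pow(484356, Rational(1, 2)) = Mul(2, Pow(121089, Rational(1, 2)))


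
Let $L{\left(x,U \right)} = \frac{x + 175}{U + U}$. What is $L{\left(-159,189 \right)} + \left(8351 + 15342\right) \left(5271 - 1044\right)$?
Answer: $\frac{18928408787}{189} \approx 1.0015 \cdot 10^{8}$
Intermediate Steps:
$L{\left(x,U \right)} = \frac{175 + x}{2 U}$
$L{\left(-159,189 \right)} + \left(8351 + 15342\right) \left(5271 - 1044\right) = \frac{175 - 159}{2 \cdot 189} + \left(8351 + 15342\right) \left(5271 - 1044\right) = \frac{1}{2} \cdot \frac{1}{189} \cdot 16 + 23693 \cdot 4227 = \frac{8}{189} + 100150311 = \frac{18928408787}{189}$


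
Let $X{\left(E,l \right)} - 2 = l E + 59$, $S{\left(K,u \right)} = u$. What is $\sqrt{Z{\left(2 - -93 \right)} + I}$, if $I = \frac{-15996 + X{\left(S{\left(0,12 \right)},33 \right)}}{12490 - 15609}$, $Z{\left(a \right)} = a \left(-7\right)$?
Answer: $\frac{2 i \sqrt{1605190231}}{3119} \approx 25.691 i$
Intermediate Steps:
$X{\left(E,l \right)} = 61 + E l$ ($X{\left(E,l \right)} = 2 + \left(l E + 59\right) = 2 + \left(E l + 59\right) = 2 + \left(59 + E l\right) = 61 + E l$)
$Z{\left(a \right)} = - 7 a$
$I = \frac{15539}{3119}$ ($I = \frac{-15996 + \left(61 + 12 \cdot 33\right)}{12490 - 15609} = \frac{-15996 + \left(61 + 396\right)}{-3119} = \left(-15996 + 457\right) \left(- \frac{1}{3119}\right) = \left(-15539\right) \left(- \frac{1}{3119}\right) = \frac{15539}{3119} \approx 4.982$)
$\sqrt{Z{\left(2 - -93 \right)} + I} = \sqrt{- 7 \left(2 - -93\right) + \frac{15539}{3119}} = \sqrt{- 7 \left(2 + 93\right) + \frac{15539}{3119}} = \sqrt{\left(-7\right) 95 + \frac{15539}{3119}} = \sqrt{-665 + \frac{15539}{3119}} = \sqrt{- \frac{2058596}{3119}} = \frac{2 i \sqrt{1605190231}}{3119}$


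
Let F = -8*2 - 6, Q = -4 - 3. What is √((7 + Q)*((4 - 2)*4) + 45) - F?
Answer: 22 + 3*√5 ≈ 28.708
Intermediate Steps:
Q = -7
F = -22 (F = -16 - 6 = -22)
√((7 + Q)*((4 - 2)*4) + 45) - F = √((7 - 7)*((4 - 2)*4) + 45) - 1*(-22) = √(0*(2*4) + 45) + 22 = √(0*8 + 45) + 22 = √(0 + 45) + 22 = √45 + 22 = 3*√5 + 22 = 22 + 3*√5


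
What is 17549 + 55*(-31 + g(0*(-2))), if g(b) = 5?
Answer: 16119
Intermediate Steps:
17549 + 55*(-31 + g(0*(-2))) = 17549 + 55*(-31 + 5) = 17549 + 55*(-26) = 17549 - 1430 = 16119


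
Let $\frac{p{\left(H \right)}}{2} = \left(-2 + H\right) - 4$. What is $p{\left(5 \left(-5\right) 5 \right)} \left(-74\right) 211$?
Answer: $4090868$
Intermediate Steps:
$p{\left(H \right)} = -12 + 2 H$ ($p{\left(H \right)} = 2 \left(\left(-2 + H\right) - 4\right) = 2 \left(-6 + H\right) = -12 + 2 H$)
$p{\left(5 \left(-5\right) 5 \right)} \left(-74\right) 211 = \left(-12 + 2 \cdot 5 \left(-5\right) 5\right) \left(-74\right) 211 = \left(-12 + 2 \left(\left(-25\right) 5\right)\right) \left(-74\right) 211 = \left(-12 + 2 \left(-125\right)\right) \left(-74\right) 211 = \left(-12 - 250\right) \left(-74\right) 211 = \left(-262\right) \left(-74\right) 211 = 19388 \cdot 211 = 4090868$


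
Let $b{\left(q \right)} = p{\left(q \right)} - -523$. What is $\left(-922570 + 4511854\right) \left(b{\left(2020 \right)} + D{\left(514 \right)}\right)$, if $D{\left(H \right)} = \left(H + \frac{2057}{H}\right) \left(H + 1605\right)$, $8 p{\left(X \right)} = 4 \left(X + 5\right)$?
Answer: $\frac{1013935677821268}{257} \approx 3.9453 \cdot 10^{12}$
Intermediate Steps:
$p{\left(X \right)} = \frac{5}{2} + \frac{X}{2}$ ($p{\left(X \right)} = \frac{4 \left(X + 5\right)}{8} = \frac{4 \left(5 + X\right)}{8} = \frac{20 + 4 X}{8} = \frac{5}{2} + \frac{X}{2}$)
$D{\left(H \right)} = \left(1605 + H\right) \left(H + \frac{2057}{H}\right)$ ($D{\left(H \right)} = \left(H + \frac{2057}{H}\right) \left(1605 + H\right) = \left(1605 + H\right) \left(H + \frac{2057}{H}\right)$)
$b{\left(q \right)} = \frac{1051}{2} + \frac{q}{2}$ ($b{\left(q \right)} = \left(\frac{5}{2} + \frac{q}{2}\right) - -523 = \left(\frac{5}{2} + \frac{q}{2}\right) + 523 = \frac{1051}{2} + \frac{q}{2}$)
$\left(-922570 + 4511854\right) \left(b{\left(2020 \right)} + D{\left(514 \right)}\right) = \left(-922570 + 4511854\right) \left(\left(\frac{1051}{2} + \frac{1}{2} \cdot 2020\right) + \left(2057 + 514^{2} + 1605 \cdot 514 + \frac{3301485}{514}\right)\right) = 3589284 \left(\left(\frac{1051}{2} + 1010\right) + \left(2057 + 264196 + 824970 + 3301485 \cdot \frac{1}{514}\right)\right) = 3589284 \left(\frac{3071}{2} + \left(2057 + 264196 + 824970 + \frac{3301485}{514}\right)\right) = 3589284 \left(\frac{3071}{2} + \frac{564190107}{514}\right) = 3589284 \cdot \frac{282489677}{257} = \frac{1013935677821268}{257}$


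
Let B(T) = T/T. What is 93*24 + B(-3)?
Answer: 2233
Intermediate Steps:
B(T) = 1
93*24 + B(-3) = 93*24 + 1 = 2232 + 1 = 2233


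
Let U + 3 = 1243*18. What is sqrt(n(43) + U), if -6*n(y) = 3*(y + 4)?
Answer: sqrt(89390)/2 ≈ 149.49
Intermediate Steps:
n(y) = -2 - y/2 (n(y) = -(y + 4)/2 = -(4 + y)/2 = -(12 + 3*y)/6 = -2 - y/2)
U = 22371 (U = -3 + 1243*18 = -3 + 22374 = 22371)
sqrt(n(43) + U) = sqrt((-2 - 1/2*43) + 22371) = sqrt((-2 - 43/2) + 22371) = sqrt(-47/2 + 22371) = sqrt(44695/2) = sqrt(89390)/2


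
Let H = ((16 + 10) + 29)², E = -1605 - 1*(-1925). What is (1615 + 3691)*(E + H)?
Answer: 17748570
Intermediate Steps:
E = 320 (E = -1605 + 1925 = 320)
H = 3025 (H = (26 + 29)² = 55² = 3025)
(1615 + 3691)*(E + H) = (1615 + 3691)*(320 + 3025) = 5306*3345 = 17748570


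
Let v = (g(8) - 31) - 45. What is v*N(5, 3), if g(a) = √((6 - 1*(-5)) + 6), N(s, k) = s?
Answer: -380 + 5*√17 ≈ -359.38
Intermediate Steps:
g(a) = √17 (g(a) = √((6 + 5) + 6) = √(11 + 6) = √17)
v = -76 + √17 (v = (√17 - 31) - 45 = (-31 + √17) - 45 = -76 + √17 ≈ -71.877)
v*N(5, 3) = (-76 + √17)*5 = -380 + 5*√17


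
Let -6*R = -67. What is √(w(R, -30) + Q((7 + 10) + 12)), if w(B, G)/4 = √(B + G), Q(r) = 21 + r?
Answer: √(450 + 6*I*√678)/3 ≈ 7.1738 + 1.2099*I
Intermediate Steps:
R = 67/6 (R = -⅙*(-67) = 67/6 ≈ 11.167)
w(B, G) = 4*√(B + G)
√(w(R, -30) + Q((7 + 10) + 12)) = √(4*√(67/6 - 30) + (21 + ((7 + 10) + 12))) = √(4*√(-113/6) + (21 + (17 + 12))) = √(4*(I*√678/6) + (21 + 29)) = √(2*I*√678/3 + 50) = √(50 + 2*I*√678/3)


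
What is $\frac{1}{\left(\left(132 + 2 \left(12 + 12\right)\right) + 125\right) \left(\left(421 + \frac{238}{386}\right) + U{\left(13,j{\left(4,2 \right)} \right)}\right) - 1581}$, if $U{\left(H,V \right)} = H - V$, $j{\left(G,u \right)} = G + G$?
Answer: $\frac{193}{24807652} \approx 7.7799 \cdot 10^{-6}$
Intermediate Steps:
$j{\left(G,u \right)} = 2 G$
$\frac{1}{\left(\left(132 + 2 \left(12 + 12\right)\right) + 125\right) \left(\left(421 + \frac{238}{386}\right) + U{\left(13,j{\left(4,2 \right)} \right)}\right) - 1581} = \frac{1}{\left(\left(132 + 2 \left(12 + 12\right)\right) + 125\right) \left(\left(421 + \frac{238}{386}\right) + \left(13 - 2 \cdot 4\right)\right) - 1581} = \frac{1}{\left(\left(132 + 2 \cdot 24\right) + 125\right) \left(\left(421 + 238 \cdot \frac{1}{386}\right) + \left(13 - 8\right)\right) - 1581} = \frac{1}{\left(\left(132 + 48\right) + 125\right) \left(\left(421 + \frac{119}{193}\right) + \left(13 - 8\right)\right) - 1581} = \frac{1}{\left(180 + 125\right) \left(\frac{81372}{193} + 5\right) - 1581} = \frac{1}{305 \cdot \frac{82337}{193} - 1581} = \frac{1}{\frac{25112785}{193} - 1581} = \frac{1}{\frac{24807652}{193}} = \frac{193}{24807652}$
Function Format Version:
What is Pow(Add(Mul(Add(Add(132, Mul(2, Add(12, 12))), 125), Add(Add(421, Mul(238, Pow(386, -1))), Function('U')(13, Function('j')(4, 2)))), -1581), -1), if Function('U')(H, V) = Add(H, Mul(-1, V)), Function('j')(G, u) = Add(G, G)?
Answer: Rational(193, 24807652) ≈ 7.7799e-6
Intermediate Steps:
Function('j')(G, u) = Mul(2, G)
Pow(Add(Mul(Add(Add(132, Mul(2, Add(12, 12))), 125), Add(Add(421, Mul(238, Pow(386, -1))), Function('U')(13, Function('j')(4, 2)))), -1581), -1) = Pow(Add(Mul(Add(Add(132, Mul(2, Add(12, 12))), 125), Add(Add(421, Mul(238, Pow(386, -1))), Add(13, Mul(-1, Mul(2, 4))))), -1581), -1) = Pow(Add(Mul(Add(Add(132, Mul(2, 24)), 125), Add(Add(421, Mul(238, Rational(1, 386))), Add(13, Mul(-1, 8)))), -1581), -1) = Pow(Add(Mul(Add(Add(132, 48), 125), Add(Add(421, Rational(119, 193)), Add(13, -8))), -1581), -1) = Pow(Add(Mul(Add(180, 125), Add(Rational(81372, 193), 5)), -1581), -1) = Pow(Add(Mul(305, Rational(82337, 193)), -1581), -1) = Pow(Add(Rational(25112785, 193), -1581), -1) = Pow(Rational(24807652, 193), -1) = Rational(193, 24807652)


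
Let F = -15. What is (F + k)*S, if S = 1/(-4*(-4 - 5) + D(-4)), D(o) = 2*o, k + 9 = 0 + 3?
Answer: -3/4 ≈ -0.75000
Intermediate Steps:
k = -6 (k = -9 + (0 + 3) = -9 + 3 = -6)
S = 1/28 (S = 1/(-4*(-4 - 5) + 2*(-4)) = 1/(-4*(-9) - 8) = 1/(36 - 8) = 1/28 ≈ 0.035714)
(F + k)*S = (-15 - 6)*(1/28) = -21*1/28 = -3/4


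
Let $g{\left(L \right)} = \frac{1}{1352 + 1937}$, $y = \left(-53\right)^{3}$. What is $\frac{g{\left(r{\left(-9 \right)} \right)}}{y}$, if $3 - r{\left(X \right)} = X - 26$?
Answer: $- \frac{1}{489656453} \approx -2.0422 \cdot 10^{-9}$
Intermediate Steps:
$r{\left(X \right)} = 29 - X$ ($r{\left(X \right)} = 3 - \left(X - 26\right) = 3 - \left(-26 + X\right) = 29 - X$)
$y = -148877$
$g{\left(L \right)} = \frac{1}{3289}$
$\frac{g{\left(r{\left(-9 \right)} \right)}}{y} = \frac{1}{3289 \left(-148877\right)} = \frac{1}{3289} \left(- \frac{1}{148877}\right) = - \frac{1}{489656453}$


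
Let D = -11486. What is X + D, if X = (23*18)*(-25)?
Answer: -21836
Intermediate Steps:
X = -10350 (X = 414*(-25) = -10350)
X + D = -10350 - 11486 = -21836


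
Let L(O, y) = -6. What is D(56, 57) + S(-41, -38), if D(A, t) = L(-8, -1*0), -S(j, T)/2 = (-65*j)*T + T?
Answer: 202610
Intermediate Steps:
S(j, T) = -2*T + 130*T*j (S(j, T) = -2*((-65*j)*T + T) = -2*(-65*T*j + T) = -2*(T - 65*T*j) = -2*T + 130*T*j)
D(A, t) = -6
D(56, 57) + S(-41, -38) = -6 + 2*(-38)*(-1 + 65*(-41)) = -6 + 2*(-38)*(-1 - 2665) = -6 + 2*(-38)*(-2666) = -6 + 202616 = 202610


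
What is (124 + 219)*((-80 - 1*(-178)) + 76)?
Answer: 59682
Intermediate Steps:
(124 + 219)*((-80 - 1*(-178)) + 76) = 343*((-80 + 178) + 76) = 343*(98 + 76) = 343*174 = 59682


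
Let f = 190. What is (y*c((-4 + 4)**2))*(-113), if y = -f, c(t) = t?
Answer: 0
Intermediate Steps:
y = -190 (y = -1*190 = -190)
(y*c((-4 + 4)**2))*(-113) = -190*(-4 + 4)**2*(-113) = -190*0**2*(-113) = -190*0*(-113) = 0*(-113) = 0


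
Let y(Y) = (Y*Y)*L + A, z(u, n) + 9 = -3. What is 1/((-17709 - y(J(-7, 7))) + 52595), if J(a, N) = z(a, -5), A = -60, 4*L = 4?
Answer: 1/34802 ≈ 2.8734e-5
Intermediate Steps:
L = 1 (L = (¼)*4 = 1)
z(u, n) = -12 (z(u, n) = -9 - 3 = -12)
J(a, N) = -12
y(Y) = -60 + Y² (y(Y) = (Y*Y)*1 - 60 = Y²*1 - 60 = Y² - 60 = -60 + Y²)
1/((-17709 - y(J(-7, 7))) + 52595) = 1/((-17709 - (-60 + (-12)²)) + 52595) = 1/((-17709 - (-60 + 144)) + 52595) = 1/((-17709 - 1*84) + 52595) = 1/((-17709 - 84) + 52595) = 1/(-17793 + 52595) = 1/34802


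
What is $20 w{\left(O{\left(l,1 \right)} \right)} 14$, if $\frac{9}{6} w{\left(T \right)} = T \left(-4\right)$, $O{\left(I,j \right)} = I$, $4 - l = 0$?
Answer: $- \frac{8960}{3} \approx -2986.7$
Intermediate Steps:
$l = 4$ ($l = 4 - 0 = 4 + 0 = 4$)
$w{\left(T \right)} = - \frac{8 T}{3}$ ($w{\left(T \right)} = \frac{2 T \left(-4\right)}{3} = \frac{2 \left(- 4 T\right)}{3} = - \frac{8 T}{3}$)
$20 w{\left(O{\left(l,1 \right)} \right)} 14 = 20 \left(\left(- \frac{8}{3}\right) 4\right) 14 = 20 \left(- \frac{32}{3}\right) 14 = \left(- \frac{640}{3}\right) 14 = - \frac{8960}{3}$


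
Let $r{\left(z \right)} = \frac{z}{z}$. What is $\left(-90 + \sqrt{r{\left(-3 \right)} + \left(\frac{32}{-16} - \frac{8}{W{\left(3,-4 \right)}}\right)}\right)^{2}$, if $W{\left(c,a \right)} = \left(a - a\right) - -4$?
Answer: $\left(90 - i \sqrt{3}\right)^{2} \approx 8097.0 - 311.77 i$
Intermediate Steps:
$W{\left(c,a \right)} = 4$ ($W{\left(c,a \right)} = 0 + 4 = 4$)
$r{\left(z \right)} = 1$
$\left(-90 + \sqrt{r{\left(-3 \right)} + \left(\frac{32}{-16} - \frac{8}{W{\left(3,-4 \right)}}\right)}\right)^{2} = \left(-90 + \sqrt{1 + \left(\frac{32}{-16} - \frac{8}{4}\right)}\right)^{2} = \left(-90 + \sqrt{1 + \left(32 \left(- \frac{1}{16}\right) - 2\right)}\right)^{2} = \left(-90 + \sqrt{1 - 4}\right)^{2} = \left(-90 + \sqrt{-3}\right)^{2} = \left(-90 + i \sqrt{3}\right)^{2}$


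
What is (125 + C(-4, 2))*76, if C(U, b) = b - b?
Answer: 9500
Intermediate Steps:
C(U, b) = 0
(125 + C(-4, 2))*76 = (125 + 0)*76 = 125*76 = 9500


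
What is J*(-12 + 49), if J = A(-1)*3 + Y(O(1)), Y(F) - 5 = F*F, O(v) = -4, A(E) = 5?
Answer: 1332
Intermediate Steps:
Y(F) = 5 + F² (Y(F) = 5 + F*F = 5 + F²)
J = 36 (J = 5*3 + (5 + (-4)²) = 15 + (5 + 16) = 15 + 21 = 36)
J*(-12 + 49) = 36*(-12 + 49) = 36*37 = 1332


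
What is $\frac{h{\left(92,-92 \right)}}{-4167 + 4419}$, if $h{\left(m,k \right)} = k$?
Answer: $- \frac{23}{63} \approx -0.36508$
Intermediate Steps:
$\frac{h{\left(92,-92 \right)}}{-4167 + 4419} = - \frac{92}{-4167 + 4419} = - \frac{92}{252} = \left(-92\right) \frac{1}{252} = - \frac{23}{63}$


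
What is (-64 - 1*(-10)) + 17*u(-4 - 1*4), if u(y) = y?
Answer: -190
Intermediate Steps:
(-64 - 1*(-10)) + 17*u(-4 - 1*4) = (-64 - 1*(-10)) + 17*(-4 - 1*4) = (-64 + 10) + 17*(-4 - 4) = -54 + 17*(-8) = -54 - 136 = -190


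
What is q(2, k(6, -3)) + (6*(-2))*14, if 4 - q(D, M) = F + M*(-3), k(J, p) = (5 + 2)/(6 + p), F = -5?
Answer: -152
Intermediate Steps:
k(J, p) = 7/(6 + p)
q(D, M) = 9 + 3*M (q(D, M) = 4 - (-5 + M*(-3)) = 4 - (-5 - 3*M) = 4 + (5 + 3*M) = 9 + 3*M)
q(2, k(6, -3)) + (6*(-2))*14 = (9 + 3*(7/(6 - 3))) + (6*(-2))*14 = (9 + 3*(7/3)) - 12*14 = (9 + 3*(7*(⅓))) - 168 = (9 + 3*(7/3)) - 168 = (9 + 7) - 168 = 16 - 168 = -152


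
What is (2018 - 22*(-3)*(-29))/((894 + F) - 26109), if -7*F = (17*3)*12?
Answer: -728/177117 ≈ -0.0041103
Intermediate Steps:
F = -612/7 (F = -17*3*12/7 = -51*12/7 = -1/7*612 = -612/7 ≈ -87.429)
(2018 - 22*(-3)*(-29))/((894 + F) - 26109) = (2018 - 22*(-3)*(-29))/((894 - 612/7) - 26109) = (2018 + 66*(-29))/(5646/7 - 26109) = (2018 - 1914)/(-177117/7) = 104*(-7/177117) = -728/177117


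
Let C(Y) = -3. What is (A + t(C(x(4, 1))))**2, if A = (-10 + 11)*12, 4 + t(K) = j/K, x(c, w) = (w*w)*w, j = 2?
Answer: 484/9 ≈ 53.778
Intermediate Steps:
x(c, w) = w**3 (x(c, w) = w**2*w = w**3)
t(K) = -4 + 2/K
A = 12 (A = 1*12 = 12)
(A + t(C(x(4, 1))))**2 = (12 + (-4 + 2/(-3)))**2 = (12 + (-4 + 2*(-1/3)))**2 = (12 + (-4 - 2/3))**2 = (12 - 14/3)**2 = (22/3)**2 = 484/9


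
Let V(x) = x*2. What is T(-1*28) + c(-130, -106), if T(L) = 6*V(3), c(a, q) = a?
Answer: -94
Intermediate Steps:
V(x) = 2*x
T(L) = 36 (T(L) = 6*(2*3) = 6*6 = 36)
T(-1*28) + c(-130, -106) = 36 - 130 = -94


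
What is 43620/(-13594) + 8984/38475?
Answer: -778075502/261514575 ≈ -2.9753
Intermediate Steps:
43620/(-13594) + 8984/38475 = 43620*(-1/13594) + 8984*(1/38475) = -21810/6797 + 8984/38475 = -778075502/261514575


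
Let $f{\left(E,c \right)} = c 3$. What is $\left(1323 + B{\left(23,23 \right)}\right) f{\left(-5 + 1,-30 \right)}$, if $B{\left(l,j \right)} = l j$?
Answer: $-166680$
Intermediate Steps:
$B{\left(l,j \right)} = j l$
$f{\left(E,c \right)} = 3 c$
$\left(1323 + B{\left(23,23 \right)}\right) f{\left(-5 + 1,-30 \right)} = \left(1323 + 23 \cdot 23\right) 3 \left(-30\right) = \left(1323 + 529\right) \left(-90\right) = 1852 \left(-90\right) = -166680$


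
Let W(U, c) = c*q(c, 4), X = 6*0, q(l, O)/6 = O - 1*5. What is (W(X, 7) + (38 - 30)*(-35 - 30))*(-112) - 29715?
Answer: 33229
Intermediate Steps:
q(l, O) = -30 + 6*O (q(l, O) = 6*(O - 1*5) = 6*(O - 5) = 6*(-5 + O) = -30 + 6*O)
X = 0
W(U, c) = -6*c (W(U, c) = c*(-30 + 6*4) = c*(-30 + 24) = c*(-6) = -6*c)
(W(X, 7) + (38 - 30)*(-35 - 30))*(-112) - 29715 = (-6*7 + (38 - 30)*(-35 - 30))*(-112) - 29715 = (-42 + 8*(-65))*(-112) - 29715 = (-42 - 520)*(-112) - 29715 = -562*(-112) - 29715 = 62944 - 29715 = 33229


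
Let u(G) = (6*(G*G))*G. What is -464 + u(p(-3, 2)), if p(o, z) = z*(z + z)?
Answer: 2608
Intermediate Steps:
p(o, z) = 2*z**2 (p(o, z) = z*(2*z) = 2*z**2)
u(G) = 6*G**3 (u(G) = (6*G**2)*G = 6*G**3)
-464 + u(p(-3, 2)) = -464 + 6*(2*2**2)**3 = -464 + 6*(2*4)**3 = -464 + 6*8**3 = -464 + 6*512 = -464 + 3072 = 2608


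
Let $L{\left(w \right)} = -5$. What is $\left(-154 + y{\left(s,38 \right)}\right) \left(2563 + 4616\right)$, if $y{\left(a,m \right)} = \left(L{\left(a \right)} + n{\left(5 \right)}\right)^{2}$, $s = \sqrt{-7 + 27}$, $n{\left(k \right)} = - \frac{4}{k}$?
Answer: $- \frac{21601611}{25} \approx -8.6406 \cdot 10^{5}$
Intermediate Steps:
$s = 2 \sqrt{5}$ ($s = \sqrt{20} = 2 \sqrt{5} \approx 4.4721$)
$y{\left(a,m \right)} = \frac{841}{25}$ ($y{\left(a,m \right)} = \left(-5 - \frac{4}{5}\right)^{2} = \left(- \frac{29}{5}\right)^{2} = \frac{841}{25}$)
$\left(-154 + y{\left(s,38 \right)}\right) \left(2563 + 4616\right) = \left(-154 + \frac{841}{25}\right) \left(2563 + 4616\right) = \left(- \frac{3009}{25}\right) 7179 = - \frac{21601611}{25}$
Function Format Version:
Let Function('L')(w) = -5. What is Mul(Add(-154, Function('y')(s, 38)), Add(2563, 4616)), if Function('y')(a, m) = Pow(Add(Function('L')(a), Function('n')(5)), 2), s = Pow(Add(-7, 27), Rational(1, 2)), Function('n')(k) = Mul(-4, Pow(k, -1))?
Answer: Rational(-21601611, 25) ≈ -8.6406e+5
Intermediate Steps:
s = Mul(2, Pow(5, Rational(1, 2))) (s = Pow(20, Rational(1, 2)) = Mul(2, Pow(5, Rational(1, 2))) ≈ 4.4721)
Function('y')(a, m) = Rational(841, 25) (Function('y')(a, m) = Pow(Add(-5, Mul(-4, Pow(5, -1))), 2) = Pow(Add(-5, Mul(-4, Rational(1, 5))), 2) = Pow(Add(-5, Rational(-4, 5)), 2) = Pow(Rational(-29, 5), 2) = Rational(841, 25))
Mul(Add(-154, Function('y')(s, 38)), Add(2563, 4616)) = Mul(Add(-154, Rational(841, 25)), Add(2563, 4616)) = Mul(Rational(-3009, 25), 7179) = Rational(-21601611, 25)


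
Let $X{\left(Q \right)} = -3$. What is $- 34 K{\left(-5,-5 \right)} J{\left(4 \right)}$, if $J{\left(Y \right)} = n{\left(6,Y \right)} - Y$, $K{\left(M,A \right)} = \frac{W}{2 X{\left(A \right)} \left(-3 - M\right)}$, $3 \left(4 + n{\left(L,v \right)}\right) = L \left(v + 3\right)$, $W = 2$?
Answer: $34$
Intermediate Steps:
$n{\left(L,v \right)} = -4 + \frac{L \left(3 + v\right)}{3}$ ($n{\left(L,v \right)} = -4 + \frac{L \left(v + 3\right)}{3} = -4 + \frac{L \left(3 + v\right)}{3}$)
$K{\left(M,A \right)} = \frac{2}{18 + 6 M}$ ($K{\left(M,A \right)} = \frac{2}{2 \left(-3\right) \left(-3 - M\right)} = \frac{2}{\left(-6\right) \left(-3 - M\right)} = \frac{2}{18 + 6 M}$)
$J{\left(Y \right)} = 2 + Y$ ($J{\left(Y \right)} = \left(-4 + 6 + \frac{1}{3} \cdot 6 Y\right) - Y = \left(-4 + 6 + 2 Y\right) - Y = \left(2 + 2 Y\right) - Y = 2 + Y$)
$- 34 K{\left(-5,-5 \right)} J{\left(4 \right)} = - 34 \frac{1}{3 \left(3 - 5\right)} \left(2 + 4\right) = - 34 \frac{1}{3 \left(-2\right)} 6 = - 34 \cdot \frac{1}{3} \left(- \frac{1}{2}\right) 6 = \left(-34\right) \left(- \frac{1}{6}\right) 6 = \frac{17}{3} \cdot 6 = 34$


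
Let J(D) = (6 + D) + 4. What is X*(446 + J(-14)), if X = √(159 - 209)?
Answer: 2210*I*√2 ≈ 3125.4*I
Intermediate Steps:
J(D) = 10 + D
X = 5*I*√2 (X = √(-50) = 5*I*√2 ≈ 7.0711*I)
X*(446 + J(-14)) = (5*I*√2)*(446 + (10 - 14)) = (5*I*√2)*(446 - 4) = (5*I*√2)*442 = 2210*I*√2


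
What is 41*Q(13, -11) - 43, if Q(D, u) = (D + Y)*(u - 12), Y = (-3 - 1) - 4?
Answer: -4758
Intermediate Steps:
Y = -8 (Y = -4 - 4 = -8)
Q(D, u) = (-12 + u)*(-8 + D) (Q(D, u) = (D - 8)*(u - 12) = (-8 + D)*(-12 + u) = (-12 + u)*(-8 + D))
41*Q(13, -11) - 43 = 41*(96 - 12*13 - 8*(-11) + 13*(-11)) - 43 = 41*(96 - 156 + 88 - 143) - 43 = 41*(-115) - 43 = -4715 - 43 = -4758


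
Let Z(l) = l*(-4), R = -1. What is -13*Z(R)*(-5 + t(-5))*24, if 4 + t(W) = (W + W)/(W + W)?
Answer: 9984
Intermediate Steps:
t(W) = -3 (t(W) = -4 + (W + W)/(W + W) = -4 + (2*W)/((2*W)) = -4 + (2*W)*(1/(2*W)) = -4 + 1 = -3)
Z(l) = -4*l
-13*Z(R)*(-5 + t(-5))*24 = -13*(-4*(-1))*(-5 - 3)*24 = -52*(-8)*24 = -13*(-32)*24 = 416*24 = 9984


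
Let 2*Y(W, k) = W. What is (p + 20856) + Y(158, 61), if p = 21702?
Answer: 42637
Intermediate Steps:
Y(W, k) = W/2
(p + 20856) + Y(158, 61) = (21702 + 20856) + (1/2)*158 = 42558 + 79 = 42637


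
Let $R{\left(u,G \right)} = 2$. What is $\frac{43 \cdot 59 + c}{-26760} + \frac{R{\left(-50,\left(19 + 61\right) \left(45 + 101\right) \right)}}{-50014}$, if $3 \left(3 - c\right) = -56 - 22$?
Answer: $- \frac{32097361}{334593660} \approx -0.095929$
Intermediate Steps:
$c = 29$ ($c = 3 - \frac{-56 - 22}{3} = 3 - -26 = 3 + 26 = 29$)
$\frac{43 \cdot 59 + c}{-26760} + \frac{R{\left(-50,\left(19 + 61\right) \left(45 + 101\right) \right)}}{-50014} = \frac{43 \cdot 59 + 29}{-26760} + \frac{2}{-50014} = \left(2537 + 29\right) \left(- \frac{1}{26760}\right) + 2 \left(- \frac{1}{50014}\right) = 2566 \left(- \frac{1}{26760}\right) - \frac{1}{25007} = - \frac{1283}{13380} - \frac{1}{25007} = - \frac{32097361}{334593660}$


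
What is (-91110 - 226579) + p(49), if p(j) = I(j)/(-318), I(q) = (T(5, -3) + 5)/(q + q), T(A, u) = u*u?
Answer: -707175715/2226 ≈ -3.1769e+5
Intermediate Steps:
T(A, u) = u²
I(q) = 7/q (I(q) = ((-3)² + 5)/(q + q) = (9 + 5)/((2*q)) = 14*(1/(2*q)) = 7/q)
p(j) = -7/(318*j) (p(j) = (7/j)/(-318) = (7/j)*(-1/318) = -7/(318*j))
(-91110 - 226579) + p(49) = (-91110 - 226579) - 7/318/49 = -317689 - 7/318*1/49 = -317689 - 1/2226 = -707175715/2226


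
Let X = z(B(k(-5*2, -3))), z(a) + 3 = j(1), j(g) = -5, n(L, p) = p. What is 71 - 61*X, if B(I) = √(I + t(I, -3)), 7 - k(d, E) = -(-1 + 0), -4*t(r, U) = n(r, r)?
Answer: 559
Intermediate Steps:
t(r, U) = -r/4
k(d, E) = 6 (k(d, E) = 7 - (-1)*(-1 + 0) = 7 - (-1)*(-1) = 7 - 1*1 = 7 - 1 = 6)
B(I) = √3*√I/2 (B(I) = √(I - I/4) = √(3*I/4) = √3*√I/2)
z(a) = -8 (z(a) = -3 - 5 = -8)
X = -8
71 - 61*X = 71 - 61*(-8) = 71 + 488 = 559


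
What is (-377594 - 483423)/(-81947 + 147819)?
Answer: -861017/65872 ≈ -13.071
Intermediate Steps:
(-377594 - 483423)/(-81947 + 147819) = -861017/65872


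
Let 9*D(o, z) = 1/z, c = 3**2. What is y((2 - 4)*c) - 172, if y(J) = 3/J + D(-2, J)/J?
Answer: -502037/2916 ≈ -172.17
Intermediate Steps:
c = 9
D(o, z) = 1/(9*z)
y(J) = 3/J + 1/(9*J**2) (y(J) = 3/J + (1/(9*J))/J = 3/J + 1/(9*J**2))
y((2 - 4)*c) - 172 = (1 + 27*((2 - 4)*9))/(9*((2 - 4)*9)**2) - 172 = (1 + 27*(-2*9))/(9*(-2*9)**2) - 172 = (1/9)*(1 + 27*(-18))/(-18)**2 - 172 = (1/9)*(1/324)*(1 - 486) - 172 = (1/9)*(1/324)*(-485) - 172 = -485/2916 - 172 = -502037/2916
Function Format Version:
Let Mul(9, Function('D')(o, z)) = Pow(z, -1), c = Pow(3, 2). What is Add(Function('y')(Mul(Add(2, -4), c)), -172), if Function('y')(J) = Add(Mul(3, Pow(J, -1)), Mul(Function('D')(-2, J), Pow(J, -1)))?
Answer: Rational(-502037, 2916) ≈ -172.17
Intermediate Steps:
c = 9
Function('D')(o, z) = Mul(Rational(1, 9), Pow(z, -1))
Function('y')(J) = Add(Mul(3, Pow(J, -1)), Mul(Rational(1, 9), Pow(J, -2))) (Function('y')(J) = Add(Mul(3, Pow(J, -1)), Mul(Mul(Rational(1, 9), Pow(J, -1)), Pow(J, -1))) = Add(Mul(3, Pow(J, -1)), Mul(Rational(1, 9), Pow(J, -2))))
Add(Function('y')(Mul(Add(2, -4), c)), -172) = Add(Mul(Rational(1, 9), Pow(Mul(Add(2, -4), 9), -2), Add(1, Mul(27, Mul(Add(2, -4), 9)))), -172) = Add(Mul(Rational(1, 9), Pow(Mul(-2, 9), -2), Add(1, Mul(27, Mul(-2, 9)))), -172) = Add(Mul(Rational(1, 9), Pow(-18, -2), Add(1, Mul(27, -18))), -172) = Add(Mul(Rational(1, 9), Rational(1, 324), Add(1, -486)), -172) = Add(Mul(Rational(1, 9), Rational(1, 324), -485), -172) = Add(Rational(-485, 2916), -172) = Rational(-502037, 2916)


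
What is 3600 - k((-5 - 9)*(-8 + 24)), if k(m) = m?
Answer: 3824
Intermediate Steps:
3600 - k((-5 - 9)*(-8 + 24)) = 3600 - (-5 - 9)*(-8 + 24) = 3600 - (-14)*16 = 3600 - 1*(-224) = 3600 + 224 = 3824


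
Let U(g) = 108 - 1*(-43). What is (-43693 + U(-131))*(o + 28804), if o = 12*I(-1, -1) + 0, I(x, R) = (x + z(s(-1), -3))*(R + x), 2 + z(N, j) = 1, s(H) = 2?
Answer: -1256273784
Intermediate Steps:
z(N, j) = -1 (z(N, j) = -2 + 1 = -1)
U(g) = 151 (U(g) = 108 + 43 = 151)
I(x, R) = (-1 + x)*(R + x) (I(x, R) = (x - 1)*(R + x) = (-1 + x)*(R + x))
o = 48 (o = 12*((-1)² - 1*(-1) - 1*(-1) - 1*(-1)) + 0 = 12*(1 + 1 + 1 + 1) + 0 = 12*4 + 0 = 48 + 0 = 48)
(-43693 + U(-131))*(o + 28804) = (-43693 + 151)*(48 + 28804) = -43542*28852 = -1256273784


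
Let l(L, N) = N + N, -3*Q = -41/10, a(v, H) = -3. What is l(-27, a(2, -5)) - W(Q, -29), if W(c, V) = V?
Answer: 23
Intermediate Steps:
Q = 41/30 (Q = -(-41)/(3*10) = -1/3*(-41/10) = 41/30 ≈ 1.3667)
l(L, N) = 2*N
l(-27, a(2, -5)) - W(Q, -29) = 2*(-3) - 1*(-29) = -6 + 29 = 23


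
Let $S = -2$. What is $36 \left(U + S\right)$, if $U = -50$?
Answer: $-1872$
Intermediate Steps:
$36 \left(U + S\right) = 36 \left(-50 - 2\right) = 36 \left(-52\right) = -1872$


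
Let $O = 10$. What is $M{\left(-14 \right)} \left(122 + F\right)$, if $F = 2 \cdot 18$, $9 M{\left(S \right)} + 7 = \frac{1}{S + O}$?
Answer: $- \frac{2291}{18} \approx -127.28$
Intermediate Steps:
$M{\left(S \right)} = - \frac{7}{9} + \frac{1}{9 \left(10 + S\right)}$ ($M{\left(S \right)} = - \frac{7}{9} + \frac{1}{9 \left(S + 10\right)} = - \frac{7}{9} + \frac{1}{9 \left(10 + S\right)}$)
$F = 36$
$M{\left(-14 \right)} \left(122 + F\right) = \frac{-69 - -98}{9 \left(10 - 14\right)} \left(122 + 36\right) = \frac{-69 + 98}{9 \left(-4\right)} 158 = \frac{1}{9} \left(- \frac{1}{4}\right) 29 \cdot 158 = \left(- \frac{29}{36}\right) 158 = - \frac{2291}{18}$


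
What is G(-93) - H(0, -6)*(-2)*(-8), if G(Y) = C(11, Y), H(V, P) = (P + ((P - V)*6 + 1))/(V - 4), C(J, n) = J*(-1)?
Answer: -175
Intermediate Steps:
C(J, n) = -J
H(V, P) = (1 - 6*V + 7*P)/(-4 + V) (H(V, P) = (P + ((-6*V + 6*P) + 1))/(-4 + V) = (P + (1 - 6*V + 6*P))/(-4 + V) = (1 - 6*V + 7*P)/(-4 + V))
G(Y) = -11 (G(Y) = -1*11 = -11)
G(-93) - H(0, -6)*(-2)*(-8) = -11 - ((1 - 6*0 + 7*(-6))/(-4 + 0))*(-2)*(-8) = -11 - ((1 + 0 - 42)/(-4))*(-2)*(-8) = -11 - -¼*(-41)*(-2)*(-8) = -11 - (41/4)*(-2)*(-8) = -11 - (-41)*(-8)/2 = -11 - 1*164 = -11 - 164 = -175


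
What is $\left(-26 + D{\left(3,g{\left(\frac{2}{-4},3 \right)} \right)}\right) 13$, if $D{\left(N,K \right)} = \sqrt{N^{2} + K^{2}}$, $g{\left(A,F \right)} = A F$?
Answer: $-338 + \frac{39 \sqrt{5}}{2} \approx -294.4$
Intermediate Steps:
$D{\left(N,K \right)} = \sqrt{K^{2} + N^{2}}$
$\left(-26 + D{\left(3,g{\left(\frac{2}{-4},3 \right)} \right)}\right) 13 = \left(-26 + \sqrt{\left(\frac{2}{-4} \cdot 3\right)^{2} + 3^{2}}\right) 13 = \left(-26 + \sqrt{\left(2 \left(- \frac{1}{4}\right) 3\right)^{2} + 9}\right) 13 = \left(-26 + \sqrt{\left(\left(- \frac{1}{2}\right) 3\right)^{2} + 9}\right) 13 = \left(-26 + \sqrt{\left(- \frac{3}{2}\right)^{2} + 9}\right) 13 = \left(-26 + \sqrt{\frac{9}{4} + 9}\right) 13 = \left(-26 + \sqrt{\frac{45}{4}}\right) 13 = \left(-26 + \frac{3 \sqrt{5}}{2}\right) 13 = -338 + \frac{39 \sqrt{5}}{2}$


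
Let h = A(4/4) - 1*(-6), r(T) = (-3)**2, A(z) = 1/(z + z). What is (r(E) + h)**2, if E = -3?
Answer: 961/4 ≈ 240.25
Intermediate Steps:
A(z) = 1/(2*z)
r(T) = 9
h = 13/2 (h = 1/(2*((4/4))) - 1*(-6) = 1/(2*((4*(1/4)))) + 6 = (1/2)/1 + 6 = (1/2)*1 + 6 = 1/2 + 6 = 13/2 ≈ 6.5000)
(r(E) + h)**2 = (9 + 13/2)**2 = (31/2)**2 = 961/4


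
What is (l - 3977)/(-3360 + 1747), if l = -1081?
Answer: 5058/1613 ≈ 3.1358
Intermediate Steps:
(l - 3977)/(-3360 + 1747) = (-1081 - 3977)/(-3360 + 1747) = -5058/(-1613) = -5058*(-1/1613) = 5058/1613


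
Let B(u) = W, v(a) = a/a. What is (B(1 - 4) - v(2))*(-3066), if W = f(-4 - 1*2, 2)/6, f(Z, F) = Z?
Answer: 6132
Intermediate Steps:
W = -1 (W = (-4 - 1*2)/6 = (-4 - 2)*(1/6) = -6*1/6 = -1)
v(a) = 1
B(u) = -1
(B(1 - 4) - v(2))*(-3066) = (-1 - 1*1)*(-3066) = (-1 - 1)*(-3066) = -2*(-3066) = 6132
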